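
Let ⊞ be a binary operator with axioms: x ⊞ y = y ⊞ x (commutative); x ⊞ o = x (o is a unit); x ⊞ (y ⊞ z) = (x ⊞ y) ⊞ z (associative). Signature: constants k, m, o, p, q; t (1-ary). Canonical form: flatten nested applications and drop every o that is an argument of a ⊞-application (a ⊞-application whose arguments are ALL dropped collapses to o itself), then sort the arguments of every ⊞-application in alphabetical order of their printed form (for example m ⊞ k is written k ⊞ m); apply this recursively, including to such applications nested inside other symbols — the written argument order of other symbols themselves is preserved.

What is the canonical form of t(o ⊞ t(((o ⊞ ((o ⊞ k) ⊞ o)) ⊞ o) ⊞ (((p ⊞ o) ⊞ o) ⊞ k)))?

Answer: t(t(k ⊞ k ⊞ p))

Derivation:
Focus inside:  o ⊞ t(((o ⊞ ((o ⊞ k) ⊞ o)) ⊞ o) ⊞ (((p ⊞ o) ⊞ o) ⊞ k))
Canonicalize subterm:  t(((o ⊞ ((o ⊞ k) ⊞ o)) ⊞ o) ⊞ (((p ⊞ o) ⊞ o) ⊞ k))  →  t(k ⊞ k ⊞ p)
Unit:  drop o
Sort:  t(k ⊞ k ⊞ p)
Put back:  t(t(k ⊞ k ⊞ p))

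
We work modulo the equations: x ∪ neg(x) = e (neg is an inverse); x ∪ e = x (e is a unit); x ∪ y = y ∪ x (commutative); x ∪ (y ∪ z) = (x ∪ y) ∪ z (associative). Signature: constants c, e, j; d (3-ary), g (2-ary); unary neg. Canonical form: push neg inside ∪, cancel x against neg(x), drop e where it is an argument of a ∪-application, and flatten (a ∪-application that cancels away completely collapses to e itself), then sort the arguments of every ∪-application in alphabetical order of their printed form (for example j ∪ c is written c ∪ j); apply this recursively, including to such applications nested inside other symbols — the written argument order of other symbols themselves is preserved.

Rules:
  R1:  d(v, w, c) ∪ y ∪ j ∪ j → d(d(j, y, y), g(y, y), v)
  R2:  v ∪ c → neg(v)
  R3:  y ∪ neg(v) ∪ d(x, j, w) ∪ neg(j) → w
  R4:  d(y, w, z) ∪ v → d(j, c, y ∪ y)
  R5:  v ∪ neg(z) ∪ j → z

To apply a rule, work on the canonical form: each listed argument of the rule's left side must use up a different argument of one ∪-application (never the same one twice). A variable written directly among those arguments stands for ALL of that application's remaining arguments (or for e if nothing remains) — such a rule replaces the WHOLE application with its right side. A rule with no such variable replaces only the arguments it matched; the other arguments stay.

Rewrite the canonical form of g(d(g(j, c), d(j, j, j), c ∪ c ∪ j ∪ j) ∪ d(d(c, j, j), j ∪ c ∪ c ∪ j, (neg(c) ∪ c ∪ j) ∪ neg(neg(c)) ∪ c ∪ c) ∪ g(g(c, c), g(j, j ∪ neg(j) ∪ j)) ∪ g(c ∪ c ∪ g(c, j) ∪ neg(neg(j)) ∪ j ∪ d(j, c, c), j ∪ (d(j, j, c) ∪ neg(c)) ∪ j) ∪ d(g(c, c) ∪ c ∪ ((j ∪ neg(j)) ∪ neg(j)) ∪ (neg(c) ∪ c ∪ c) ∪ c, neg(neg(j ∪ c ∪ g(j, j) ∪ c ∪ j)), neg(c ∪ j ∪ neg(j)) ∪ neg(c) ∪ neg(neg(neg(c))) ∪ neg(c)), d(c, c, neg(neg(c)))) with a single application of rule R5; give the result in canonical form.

Canonical form:  g(d(c ∪ c ∪ c ∪ g(c, c) ∪ neg(j), c ∪ c ∪ g(j, j) ∪ j ∪ j, neg(c) ∪ neg(c) ∪ neg(c) ∪ neg(c)) ∪ d(d(c, j, j), c ∪ c ∪ j ∪ j, c ∪ c ∪ c ∪ j) ∪ d(g(j, c), d(j, j, j), c ∪ c ∪ j ∪ j) ∪ g(c ∪ c ∪ d(j, c, c) ∪ g(c, j) ∪ j ∪ j, d(j, j, c) ∪ j ∪ j ∪ neg(c)) ∪ g(g(c, c), g(j, j)), d(c, c, c))
R5 matches:  uses j, neg(c);  v := d(j, j, c) ∪ j, z := c
Every leftover argument binds to the variable; the entire application is replaced.
Result:  g(d(c ∪ c ∪ c ∪ g(c, c) ∪ neg(j), c ∪ c ∪ g(j, j) ∪ j ∪ j, neg(c) ∪ neg(c) ∪ neg(c) ∪ neg(c)) ∪ d(d(c, j, j), c ∪ c ∪ j ∪ j, c ∪ c ∪ c ∪ j) ∪ d(g(j, c), d(j, j, j), c ∪ c ∪ j ∪ j) ∪ g(c ∪ c ∪ d(j, c, c) ∪ g(c, j) ∪ j ∪ j, c) ∪ g(g(c, c), g(j, j)), d(c, c, c))

Answer: g(d(c ∪ c ∪ c ∪ g(c, c) ∪ neg(j), c ∪ c ∪ g(j, j) ∪ j ∪ j, neg(c) ∪ neg(c) ∪ neg(c) ∪ neg(c)) ∪ d(d(c, j, j), c ∪ c ∪ j ∪ j, c ∪ c ∪ c ∪ j) ∪ d(g(j, c), d(j, j, j), c ∪ c ∪ j ∪ j) ∪ g(c ∪ c ∪ d(j, c, c) ∪ g(c, j) ∪ j ∪ j, c) ∪ g(g(c, c), g(j, j)), d(c, c, c))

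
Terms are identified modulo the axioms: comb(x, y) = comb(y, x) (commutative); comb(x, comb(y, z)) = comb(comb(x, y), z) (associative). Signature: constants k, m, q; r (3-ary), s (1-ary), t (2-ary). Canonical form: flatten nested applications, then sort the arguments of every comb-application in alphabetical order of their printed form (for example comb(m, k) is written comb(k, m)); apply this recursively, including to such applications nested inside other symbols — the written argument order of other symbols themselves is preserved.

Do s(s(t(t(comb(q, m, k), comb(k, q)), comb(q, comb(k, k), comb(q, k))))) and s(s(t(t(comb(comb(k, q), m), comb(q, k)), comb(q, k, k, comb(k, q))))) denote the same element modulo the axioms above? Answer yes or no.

Answer: yes — both canonical forms are s(s(t(t(comb(k, m, q), comb(k, q)), comb(k, k, k, q, q))))

Derivation:
Left:  s(s(t(t(comb(q, m, k), comb(k, q)), comb(q, comb(k, k), comb(q, k)))))
  Work inside:  comb(q, comb(k, k), comb(q, k))
  Un-nest:  comb(q, k, k, q, k)
  Sort arguments:  comb(k, k, k, q, q)
  Rebuild:  s(s(t(t(comb(k, m, q), comb(k, q)), comb(k, k, k, q, q))))
Right:  s(s(t(t(comb(comb(k, q), m), comb(q, k)), comb(q, k, k, comb(k, q)))))
  Work inside:  comb(q, k, k, comb(k, q))
  Flatten:  comb(q, k, k, k, q)
  Order the arguments:  comb(k, k, k, q, q)
  Rebuild:  s(s(t(t(comb(k, m, q), comb(k, q)), comb(k, k, k, q, q))))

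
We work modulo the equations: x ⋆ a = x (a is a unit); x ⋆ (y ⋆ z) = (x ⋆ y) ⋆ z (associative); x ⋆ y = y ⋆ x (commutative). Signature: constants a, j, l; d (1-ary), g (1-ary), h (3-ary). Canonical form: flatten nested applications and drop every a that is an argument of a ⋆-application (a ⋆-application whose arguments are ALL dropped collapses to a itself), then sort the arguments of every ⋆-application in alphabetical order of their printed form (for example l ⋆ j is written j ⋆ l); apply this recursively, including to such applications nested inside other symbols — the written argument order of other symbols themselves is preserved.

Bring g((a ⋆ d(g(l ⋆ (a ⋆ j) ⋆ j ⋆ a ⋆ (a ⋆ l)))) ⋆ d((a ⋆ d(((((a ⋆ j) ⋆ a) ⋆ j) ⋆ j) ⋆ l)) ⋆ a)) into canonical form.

Answer: g(d(d(j ⋆ j ⋆ j ⋆ l)) ⋆ d(g(j ⋆ j ⋆ l ⋆ l)))

Derivation:
Work inside:  (a ⋆ d(g(l ⋆ (a ⋆ j) ⋆ j ⋆ a ⋆ (a ⋆ l)))) ⋆ d((a ⋆ d(((((a ⋆ j) ⋆ a) ⋆ j) ⋆ j) ⋆ l)) ⋆ a)
Un-nest:  a ⋆ d(g(l ⋆ (a ⋆ j) ⋆ j ⋆ a ⋆ (a ⋆ l))) ⋆ d((a ⋆ d(((((a ⋆ j) ⋆ a) ⋆ j) ⋆ j) ⋆ l)) ⋆ a)
Inside:  d(g(l ⋆ (a ⋆ j) ⋆ j ⋆ a ⋆ (a ⋆ l)))  →  d(g(j ⋆ j ⋆ l ⋆ l))
Inside:  d((a ⋆ d(((((a ⋆ j) ⋆ a) ⋆ j) ⋆ j) ⋆ l)) ⋆ a)  →  d(d(j ⋆ j ⋆ j ⋆ l))
Drop the unit:  drop a
Sort:  d(d(j ⋆ j ⋆ j ⋆ l)) ⋆ d(g(j ⋆ j ⋆ l ⋆ l))
Reassemble:  g(d(d(j ⋆ j ⋆ j ⋆ l)) ⋆ d(g(j ⋆ j ⋆ l ⋆ l)))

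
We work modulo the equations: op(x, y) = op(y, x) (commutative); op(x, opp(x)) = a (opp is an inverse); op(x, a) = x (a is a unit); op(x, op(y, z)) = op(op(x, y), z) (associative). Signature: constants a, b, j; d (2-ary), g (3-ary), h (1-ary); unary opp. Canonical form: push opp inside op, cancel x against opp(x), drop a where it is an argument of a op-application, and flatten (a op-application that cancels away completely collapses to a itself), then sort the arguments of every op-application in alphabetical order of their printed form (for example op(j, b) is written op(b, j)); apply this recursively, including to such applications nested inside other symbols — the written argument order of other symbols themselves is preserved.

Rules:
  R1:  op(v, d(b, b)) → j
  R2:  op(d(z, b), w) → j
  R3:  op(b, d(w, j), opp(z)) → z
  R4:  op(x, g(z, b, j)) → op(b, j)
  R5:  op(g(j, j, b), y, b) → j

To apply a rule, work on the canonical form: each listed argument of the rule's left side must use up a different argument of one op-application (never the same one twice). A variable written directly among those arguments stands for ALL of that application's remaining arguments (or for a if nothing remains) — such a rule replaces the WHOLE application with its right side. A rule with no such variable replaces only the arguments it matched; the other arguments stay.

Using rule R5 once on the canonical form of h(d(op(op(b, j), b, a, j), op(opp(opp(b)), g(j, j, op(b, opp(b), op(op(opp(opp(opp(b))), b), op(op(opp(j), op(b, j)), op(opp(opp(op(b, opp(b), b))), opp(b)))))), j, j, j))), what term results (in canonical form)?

Canonical form:  h(d(op(b, b, j, j), op(b, g(j, j, b), j, j, j)))
Match R5:  consume b, g(j, j, b);  y := op(j, j, j)
Every leftover argument binds to the variable; the entire application is replaced.
Result:  h(d(op(b, b, j, j), j))

Answer: h(d(op(b, b, j, j), j))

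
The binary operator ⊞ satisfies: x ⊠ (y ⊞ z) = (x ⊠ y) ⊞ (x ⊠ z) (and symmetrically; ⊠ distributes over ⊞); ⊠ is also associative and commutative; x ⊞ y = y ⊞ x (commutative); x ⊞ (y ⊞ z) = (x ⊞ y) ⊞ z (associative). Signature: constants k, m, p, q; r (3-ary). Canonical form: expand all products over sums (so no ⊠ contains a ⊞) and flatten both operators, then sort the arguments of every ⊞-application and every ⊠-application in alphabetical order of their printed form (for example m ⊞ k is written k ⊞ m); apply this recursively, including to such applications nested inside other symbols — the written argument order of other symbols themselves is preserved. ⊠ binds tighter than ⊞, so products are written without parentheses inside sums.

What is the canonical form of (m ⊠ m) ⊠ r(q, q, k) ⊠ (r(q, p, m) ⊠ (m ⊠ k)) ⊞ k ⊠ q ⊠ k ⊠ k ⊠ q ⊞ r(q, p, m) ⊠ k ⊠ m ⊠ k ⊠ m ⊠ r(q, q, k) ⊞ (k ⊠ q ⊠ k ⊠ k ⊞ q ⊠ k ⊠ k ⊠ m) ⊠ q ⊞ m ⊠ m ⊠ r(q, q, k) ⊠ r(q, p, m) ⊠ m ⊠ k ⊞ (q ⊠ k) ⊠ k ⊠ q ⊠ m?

Distribute:  k ⊠ m ⊠ m ⊠ m ⊠ r(q, p, m) ⊠ r(q, q, k) ⊞ k ⊠ k ⊠ k ⊠ q ⊠ q ⊞ k ⊠ k ⊠ m ⊠ m ⊠ r(q, p, m) ⊠ r(q, q, k) ⊞ k ⊠ k ⊠ k ⊠ q ⊠ q ⊞ k ⊠ k ⊠ m ⊠ q ⊠ q ⊞ k ⊠ m ⊠ m ⊠ m ⊠ r(q, p, m) ⊠ r(q, q, k) ⊞ k ⊠ k ⊠ m ⊠ q ⊠ q
Sort:  k ⊠ k ⊠ k ⊠ q ⊠ q ⊞ k ⊠ k ⊠ k ⊠ q ⊠ q ⊞ k ⊠ k ⊠ m ⊠ m ⊠ r(q, p, m) ⊠ r(q, q, k) ⊞ k ⊠ k ⊠ m ⊠ q ⊠ q ⊞ k ⊠ k ⊠ m ⊠ q ⊠ q ⊞ k ⊠ m ⊠ m ⊠ m ⊠ r(q, p, m) ⊠ r(q, q, k) ⊞ k ⊠ m ⊠ m ⊠ m ⊠ r(q, p, m) ⊠ r(q, q, k)

Answer: k ⊠ k ⊠ k ⊠ q ⊠ q ⊞ k ⊠ k ⊠ k ⊠ q ⊠ q ⊞ k ⊠ k ⊠ m ⊠ m ⊠ r(q, p, m) ⊠ r(q, q, k) ⊞ k ⊠ k ⊠ m ⊠ q ⊠ q ⊞ k ⊠ k ⊠ m ⊠ q ⊠ q ⊞ k ⊠ m ⊠ m ⊠ m ⊠ r(q, p, m) ⊠ r(q, q, k) ⊞ k ⊠ m ⊠ m ⊠ m ⊠ r(q, p, m) ⊠ r(q, q, k)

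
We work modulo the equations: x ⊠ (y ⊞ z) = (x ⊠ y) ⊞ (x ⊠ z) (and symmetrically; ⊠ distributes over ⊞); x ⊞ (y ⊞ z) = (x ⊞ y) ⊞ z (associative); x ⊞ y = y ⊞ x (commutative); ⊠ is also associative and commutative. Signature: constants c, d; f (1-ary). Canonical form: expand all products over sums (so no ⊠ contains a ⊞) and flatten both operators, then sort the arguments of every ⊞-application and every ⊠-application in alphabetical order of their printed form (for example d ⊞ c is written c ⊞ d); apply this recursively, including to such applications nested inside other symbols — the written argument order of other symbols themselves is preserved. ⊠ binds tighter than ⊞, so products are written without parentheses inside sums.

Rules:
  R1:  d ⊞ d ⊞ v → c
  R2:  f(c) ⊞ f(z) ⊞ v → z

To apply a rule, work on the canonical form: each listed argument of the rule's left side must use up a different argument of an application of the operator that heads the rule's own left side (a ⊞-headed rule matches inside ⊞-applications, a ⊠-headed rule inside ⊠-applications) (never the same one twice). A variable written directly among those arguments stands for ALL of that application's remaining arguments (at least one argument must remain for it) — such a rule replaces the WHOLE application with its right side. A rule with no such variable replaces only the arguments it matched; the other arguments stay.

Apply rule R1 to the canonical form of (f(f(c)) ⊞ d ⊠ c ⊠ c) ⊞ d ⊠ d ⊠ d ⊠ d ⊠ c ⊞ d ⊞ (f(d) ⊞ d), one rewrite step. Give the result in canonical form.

Answer: c

Derivation:
Canonical form:  c ⊠ c ⊠ d ⊞ c ⊠ d ⊠ d ⊠ d ⊠ d ⊞ d ⊞ d ⊞ f(d) ⊞ f(f(c))
Apply R1:  consuming d, d;  v := c ⊠ c ⊠ d ⊞ c ⊠ d ⊠ d ⊠ d ⊠ d ⊞ f(d) ⊞ f(f(c))
Every leftover argument binds to the variable; the entire application is replaced.
Result:  c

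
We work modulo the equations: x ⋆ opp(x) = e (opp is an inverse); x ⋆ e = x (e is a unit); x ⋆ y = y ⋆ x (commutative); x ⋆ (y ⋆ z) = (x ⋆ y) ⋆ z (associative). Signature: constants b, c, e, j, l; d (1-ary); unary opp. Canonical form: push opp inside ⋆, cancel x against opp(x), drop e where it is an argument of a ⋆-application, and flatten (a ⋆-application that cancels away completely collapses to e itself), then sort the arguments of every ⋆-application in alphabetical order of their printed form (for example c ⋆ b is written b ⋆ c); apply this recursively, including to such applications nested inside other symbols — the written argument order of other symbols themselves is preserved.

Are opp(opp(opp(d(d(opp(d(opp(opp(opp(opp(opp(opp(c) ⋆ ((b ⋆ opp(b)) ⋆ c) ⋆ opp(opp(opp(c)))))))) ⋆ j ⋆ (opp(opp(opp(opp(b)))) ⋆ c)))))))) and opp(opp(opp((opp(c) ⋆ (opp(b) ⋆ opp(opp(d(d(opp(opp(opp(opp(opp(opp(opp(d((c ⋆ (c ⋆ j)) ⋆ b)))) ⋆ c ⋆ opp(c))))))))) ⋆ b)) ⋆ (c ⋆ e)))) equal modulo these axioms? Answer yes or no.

Left:  opp(opp(opp(d(d(opp(d(opp(opp(opp(opp(opp(opp(c) ⋆ ((b ⋆ opp(b)) ⋆ c) ⋆ opp(opp(opp(c)))))))) ⋆ j ⋆ (opp(opp(opp(opp(b)))) ⋆ c))))))))
  Push opp inside:  distribute opp over ⋆ and collapse double opp
  Collect terms:  opp(d(d(opp(d(b ⋆ c ⋆ c ⋆ j)))))
Right:  opp(opp(opp((opp(c) ⋆ (opp(b) ⋆ opp(opp(d(d(opp(opp(opp(opp(opp(opp(opp(d((c ⋆ (c ⋆ j)) ⋆ b)))) ⋆ c ⋆ opp(c))))))))) ⋆ b)) ⋆ (c ⋆ e))))
  Push opp inside:  distribute opp over ⋆ and collapse double opp
  Inverses cancel:  c cancels; b cancels
  Collect:  opp(d(d(opp(d(b ⋆ c ⋆ c ⋆ j)))))

Answer: yes — both canonical forms are opp(d(d(opp(d(b ⋆ c ⋆ c ⋆ j)))))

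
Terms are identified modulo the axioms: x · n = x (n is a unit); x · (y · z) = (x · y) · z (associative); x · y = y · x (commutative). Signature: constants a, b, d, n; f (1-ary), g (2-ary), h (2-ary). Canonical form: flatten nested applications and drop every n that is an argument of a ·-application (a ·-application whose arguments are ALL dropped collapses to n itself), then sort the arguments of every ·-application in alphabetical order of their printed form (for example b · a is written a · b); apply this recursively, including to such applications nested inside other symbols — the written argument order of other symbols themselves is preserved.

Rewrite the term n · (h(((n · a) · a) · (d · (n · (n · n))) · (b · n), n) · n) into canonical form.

Un-nest:  n · h(((n · a) · a) · (d · (n · (n · n))) · (b · n), n) · n
Simplify inside:  h(((n · a) · a) · (d · (n · (n · n))) · (b · n), n)  →  h(a · a · b · d, n)
Drop the unit:  drop n (×2)
Sort:  h(a · a · b · d, n)

Answer: h(a · a · b · d, n)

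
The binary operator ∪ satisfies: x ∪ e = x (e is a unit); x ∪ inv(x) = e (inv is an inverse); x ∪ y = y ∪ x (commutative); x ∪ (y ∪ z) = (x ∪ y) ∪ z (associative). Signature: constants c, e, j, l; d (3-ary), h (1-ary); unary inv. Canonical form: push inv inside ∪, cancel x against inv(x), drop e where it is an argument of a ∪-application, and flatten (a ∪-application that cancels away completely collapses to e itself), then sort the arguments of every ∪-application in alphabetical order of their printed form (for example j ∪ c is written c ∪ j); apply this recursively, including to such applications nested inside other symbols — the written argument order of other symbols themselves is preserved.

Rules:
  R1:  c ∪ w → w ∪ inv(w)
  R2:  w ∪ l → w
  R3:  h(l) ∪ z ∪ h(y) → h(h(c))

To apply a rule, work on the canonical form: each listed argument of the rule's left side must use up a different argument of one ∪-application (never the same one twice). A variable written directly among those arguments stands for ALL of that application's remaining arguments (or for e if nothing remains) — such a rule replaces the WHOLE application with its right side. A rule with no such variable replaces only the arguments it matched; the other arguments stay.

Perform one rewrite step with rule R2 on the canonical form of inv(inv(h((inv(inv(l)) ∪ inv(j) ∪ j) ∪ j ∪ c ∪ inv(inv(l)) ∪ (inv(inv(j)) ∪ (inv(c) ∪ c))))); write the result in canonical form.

Canonical form:  h(c ∪ j ∪ j ∪ l ∪ l)
Match R2:  consume l;  w := c ∪ j ∪ j ∪ l
Every leftover argument binds to the variable; the entire application is replaced.
Giving:  h(c ∪ j ∪ j ∪ l)

Answer: h(c ∪ j ∪ j ∪ l)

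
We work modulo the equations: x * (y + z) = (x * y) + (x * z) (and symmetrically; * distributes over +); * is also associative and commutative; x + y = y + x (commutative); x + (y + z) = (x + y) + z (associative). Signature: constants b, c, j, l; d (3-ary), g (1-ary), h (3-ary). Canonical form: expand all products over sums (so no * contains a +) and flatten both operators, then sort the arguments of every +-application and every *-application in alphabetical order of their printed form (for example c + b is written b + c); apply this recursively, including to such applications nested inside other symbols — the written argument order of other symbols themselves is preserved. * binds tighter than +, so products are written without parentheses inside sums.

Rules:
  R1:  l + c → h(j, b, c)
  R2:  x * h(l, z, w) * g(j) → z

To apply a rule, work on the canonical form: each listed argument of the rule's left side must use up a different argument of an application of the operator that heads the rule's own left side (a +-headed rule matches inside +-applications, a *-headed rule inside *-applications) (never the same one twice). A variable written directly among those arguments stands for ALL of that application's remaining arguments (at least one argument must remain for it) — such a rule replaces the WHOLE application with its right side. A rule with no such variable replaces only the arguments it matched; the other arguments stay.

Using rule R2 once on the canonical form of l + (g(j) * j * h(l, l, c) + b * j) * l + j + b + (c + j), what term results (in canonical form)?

Canonical form:  b + b * j * l + c + g(j) * h(l, l, c) * j * l + j + j + l
Match R2:  consume g(j), h(l, l, c);  w := c, x := j * l, z := l
The extension variable absorbs all remaining arguments, so the whole application is rewritten.
Giving:  b + b * j * l + c + j + j + l + l

Answer: b + b * j * l + c + j + j + l + l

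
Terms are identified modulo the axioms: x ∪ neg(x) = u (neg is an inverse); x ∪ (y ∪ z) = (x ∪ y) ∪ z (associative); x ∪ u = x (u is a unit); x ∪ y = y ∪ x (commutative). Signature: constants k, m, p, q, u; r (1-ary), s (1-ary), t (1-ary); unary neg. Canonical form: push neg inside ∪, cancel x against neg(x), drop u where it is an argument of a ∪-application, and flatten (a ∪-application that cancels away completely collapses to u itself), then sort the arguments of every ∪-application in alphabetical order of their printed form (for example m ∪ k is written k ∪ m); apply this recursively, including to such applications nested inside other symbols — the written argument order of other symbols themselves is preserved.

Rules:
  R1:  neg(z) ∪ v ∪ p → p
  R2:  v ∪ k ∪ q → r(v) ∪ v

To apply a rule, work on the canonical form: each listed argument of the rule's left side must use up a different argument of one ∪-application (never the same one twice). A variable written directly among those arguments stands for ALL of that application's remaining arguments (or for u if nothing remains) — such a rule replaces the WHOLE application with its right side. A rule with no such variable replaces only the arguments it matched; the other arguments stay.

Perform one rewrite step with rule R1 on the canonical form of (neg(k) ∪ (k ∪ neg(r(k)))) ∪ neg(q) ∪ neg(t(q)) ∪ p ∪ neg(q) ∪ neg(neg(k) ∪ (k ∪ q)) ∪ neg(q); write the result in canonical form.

Answer: p

Derivation:
Canonical form:  neg(q) ∪ neg(q) ∪ neg(q) ∪ neg(q) ∪ neg(r(k)) ∪ neg(t(q)) ∪ p
Apply R1:  consuming neg(q), p;  v := neg(q) ∪ neg(q) ∪ neg(q) ∪ neg(r(k)) ∪ neg(t(q)), z := q
Every leftover argument binds to the variable; the entire application is replaced.
New term:  p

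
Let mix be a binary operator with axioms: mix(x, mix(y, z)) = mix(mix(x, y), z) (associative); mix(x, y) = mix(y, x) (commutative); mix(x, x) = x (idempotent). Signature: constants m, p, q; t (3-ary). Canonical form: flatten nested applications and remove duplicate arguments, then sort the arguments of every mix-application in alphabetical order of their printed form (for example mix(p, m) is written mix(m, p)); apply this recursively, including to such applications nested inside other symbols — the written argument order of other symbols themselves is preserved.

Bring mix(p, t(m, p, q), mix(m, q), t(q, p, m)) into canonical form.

Merge nested applications:  mix(p, t(m, p, q), m, q, t(q, p, m))
Sort arguments:  mix(m, p, q, t(m, p, q), t(q, p, m))

Answer: mix(m, p, q, t(m, p, q), t(q, p, m))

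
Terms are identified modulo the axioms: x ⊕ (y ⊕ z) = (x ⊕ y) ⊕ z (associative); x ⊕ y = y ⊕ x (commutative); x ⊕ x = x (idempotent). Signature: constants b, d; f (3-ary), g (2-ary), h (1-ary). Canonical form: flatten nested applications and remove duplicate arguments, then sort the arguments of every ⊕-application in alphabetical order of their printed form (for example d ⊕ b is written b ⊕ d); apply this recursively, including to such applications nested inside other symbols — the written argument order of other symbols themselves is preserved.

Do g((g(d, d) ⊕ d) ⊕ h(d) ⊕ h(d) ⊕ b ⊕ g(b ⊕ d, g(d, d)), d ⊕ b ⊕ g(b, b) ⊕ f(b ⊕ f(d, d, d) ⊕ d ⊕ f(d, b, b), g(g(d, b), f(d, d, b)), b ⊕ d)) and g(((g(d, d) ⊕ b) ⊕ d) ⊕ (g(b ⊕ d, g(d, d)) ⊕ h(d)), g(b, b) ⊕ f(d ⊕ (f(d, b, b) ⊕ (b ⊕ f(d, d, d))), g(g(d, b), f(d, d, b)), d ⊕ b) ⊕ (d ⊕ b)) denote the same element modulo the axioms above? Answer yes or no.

Answer: yes — both canonical forms are g(b ⊕ d ⊕ g(b ⊕ d, g(d, d)) ⊕ g(d, d) ⊕ h(d), b ⊕ d ⊕ f(b ⊕ d ⊕ f(d, b, b) ⊕ f(d, d, d), g(g(d, b), f(d, d, b)), b ⊕ d) ⊕ g(b, b))

Derivation:
Left:  g((g(d, d) ⊕ d) ⊕ h(d) ⊕ h(d) ⊕ b ⊕ g(b ⊕ d, g(d, d)), d ⊕ b ⊕ g(b, b) ⊕ f(b ⊕ f(d, d, d) ⊕ d ⊕ f(d, b, b), g(g(d, b), f(d, d, b)), b ⊕ d))
  Focus inside:  d ⊕ b ⊕ g(b, b) ⊕ f(b ⊕ f(d, d, d) ⊕ d ⊕ f(d, b, b), g(g(d, b), f(d, d, b)), b ⊕ d)
  Simplify inside:  f(b ⊕ f(d, d, d) ⊕ d ⊕ f(d, b, b), g(g(d, b), f(d, d, b)), b ⊕ d)  →  f(b ⊕ d ⊕ f(d, b, b) ⊕ f(d, d, d), g(g(d, b), f(d, d, b)), b ⊕ d)
  Sort:  b ⊕ d ⊕ f(b ⊕ d ⊕ f(d, b, b) ⊕ f(d, d, d), g(g(d, b), f(d, d, b)), b ⊕ d) ⊕ g(b, b)
  Rebuild:  g(b ⊕ d ⊕ g(b ⊕ d, g(d, d)) ⊕ g(d, d) ⊕ h(d), b ⊕ d ⊕ f(b ⊕ d ⊕ f(d, b, b) ⊕ f(d, d, d), g(g(d, b), f(d, d, b)), b ⊕ d) ⊕ g(b, b))
Right:  g(((g(d, d) ⊕ b) ⊕ d) ⊕ (g(b ⊕ d, g(d, d)) ⊕ h(d)), g(b, b) ⊕ f(d ⊕ (f(d, b, b) ⊕ (b ⊕ f(d, d, d))), g(g(d, b), f(d, d, b)), d ⊕ b) ⊕ (d ⊕ b))
  Work inside:  g(b, b) ⊕ f(d ⊕ (f(d, b, b) ⊕ (b ⊕ f(d, d, d))), g(g(d, b), f(d, d, b)), d ⊕ b) ⊕ (d ⊕ b)
  Flatten:  g(b, b) ⊕ f(d ⊕ (f(d, b, b) ⊕ (b ⊕ f(d, d, d))), g(g(d, b), f(d, d, b)), d ⊕ b) ⊕ d ⊕ b
  Canonicalize subterm:  f(d ⊕ (f(d, b, b) ⊕ (b ⊕ f(d, d, d))), g(g(d, b), f(d, d, b)), d ⊕ b)  →  f(b ⊕ d ⊕ f(d, b, b) ⊕ f(d, d, d), g(g(d, b), f(d, d, b)), b ⊕ d)
  Sort:  b ⊕ d ⊕ f(b ⊕ d ⊕ f(d, b, b) ⊕ f(d, d, d), g(g(d, b), f(d, d, b)), b ⊕ d) ⊕ g(b, b)
  Reassemble:  g(b ⊕ d ⊕ g(b ⊕ d, g(d, d)) ⊕ g(d, d) ⊕ h(d), b ⊕ d ⊕ f(b ⊕ d ⊕ f(d, b, b) ⊕ f(d, d, d), g(g(d, b), f(d, d, b)), b ⊕ d) ⊕ g(b, b))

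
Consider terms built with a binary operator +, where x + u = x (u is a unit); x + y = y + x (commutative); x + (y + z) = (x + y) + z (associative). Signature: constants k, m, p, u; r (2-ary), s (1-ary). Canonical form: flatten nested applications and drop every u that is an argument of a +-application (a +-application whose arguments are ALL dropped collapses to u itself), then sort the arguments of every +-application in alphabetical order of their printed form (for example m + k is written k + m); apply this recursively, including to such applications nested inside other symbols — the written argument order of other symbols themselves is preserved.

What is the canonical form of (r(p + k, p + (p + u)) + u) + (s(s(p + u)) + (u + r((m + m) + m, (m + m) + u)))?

Un-nest:  r(p + k, p + (p + u)) + u + s(s(p + u)) + u + r((m + m) + m, (m + m) + u)
Simplify inside:  r(p + k, p + (p + u))  →  r(k + p, p + p)
Simplify inside:  s(s(p + u))  →  s(s(p))
Canonicalize subterm:  r((m + m) + m, (m + m) + u)  →  r(m + m + m, m + m)
Drop the unit:  drop u (×2)
Sort arguments:  r(k + p, p + p) + r(m + m + m, m + m) + s(s(p))

Answer: r(k + p, p + p) + r(m + m + m, m + m) + s(s(p))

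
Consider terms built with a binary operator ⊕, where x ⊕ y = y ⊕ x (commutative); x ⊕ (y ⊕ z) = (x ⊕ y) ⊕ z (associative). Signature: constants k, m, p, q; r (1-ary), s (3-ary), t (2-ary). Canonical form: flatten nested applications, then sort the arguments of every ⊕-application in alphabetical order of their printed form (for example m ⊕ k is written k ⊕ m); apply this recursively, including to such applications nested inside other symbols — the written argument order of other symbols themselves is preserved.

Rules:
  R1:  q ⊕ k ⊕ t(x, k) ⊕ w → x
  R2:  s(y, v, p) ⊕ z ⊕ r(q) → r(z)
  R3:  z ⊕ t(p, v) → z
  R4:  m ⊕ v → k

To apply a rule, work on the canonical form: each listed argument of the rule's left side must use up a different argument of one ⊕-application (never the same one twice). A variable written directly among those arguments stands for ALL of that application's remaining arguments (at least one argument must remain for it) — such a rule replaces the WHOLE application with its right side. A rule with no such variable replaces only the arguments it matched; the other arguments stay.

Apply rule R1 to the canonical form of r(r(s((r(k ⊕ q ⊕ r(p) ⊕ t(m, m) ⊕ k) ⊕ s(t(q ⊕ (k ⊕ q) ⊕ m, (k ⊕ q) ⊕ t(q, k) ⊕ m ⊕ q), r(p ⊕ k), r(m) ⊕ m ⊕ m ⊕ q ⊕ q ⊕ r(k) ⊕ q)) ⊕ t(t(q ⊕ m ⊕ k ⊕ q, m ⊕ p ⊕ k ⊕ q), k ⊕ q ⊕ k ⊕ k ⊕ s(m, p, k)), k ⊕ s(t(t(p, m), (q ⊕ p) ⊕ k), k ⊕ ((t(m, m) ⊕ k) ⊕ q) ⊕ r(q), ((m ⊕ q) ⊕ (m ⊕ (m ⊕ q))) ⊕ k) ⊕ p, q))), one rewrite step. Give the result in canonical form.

Answer: r(r(s(r(k ⊕ k ⊕ q ⊕ r(p) ⊕ t(m, m)) ⊕ s(t(k ⊕ m ⊕ q ⊕ q, q), r(k ⊕ p), m ⊕ m ⊕ q ⊕ q ⊕ q ⊕ r(k) ⊕ r(m)) ⊕ t(t(k ⊕ m ⊕ q ⊕ q, k ⊕ m ⊕ p ⊕ q), k ⊕ k ⊕ k ⊕ q ⊕ s(m, p, k)), k ⊕ p ⊕ s(t(t(p, m), k ⊕ p ⊕ q), k ⊕ k ⊕ q ⊕ r(q) ⊕ t(m, m), k ⊕ m ⊕ m ⊕ m ⊕ q ⊕ q), q)))

Derivation:
Canonical form:  r(r(s(r(k ⊕ k ⊕ q ⊕ r(p) ⊕ t(m, m)) ⊕ s(t(k ⊕ m ⊕ q ⊕ q, k ⊕ m ⊕ q ⊕ q ⊕ t(q, k)), r(k ⊕ p), m ⊕ m ⊕ q ⊕ q ⊕ q ⊕ r(k) ⊕ r(m)) ⊕ t(t(k ⊕ m ⊕ q ⊕ q, k ⊕ m ⊕ p ⊕ q), k ⊕ k ⊕ k ⊕ q ⊕ s(m, p, k)), k ⊕ p ⊕ s(t(t(p, m), k ⊕ p ⊕ q), k ⊕ k ⊕ q ⊕ r(q) ⊕ t(m, m), k ⊕ m ⊕ m ⊕ m ⊕ q ⊕ q), q)))
Apply R1:  consuming k, q, t(q, k);  w := m ⊕ q, x := q
Every leftover argument binds to the variable; the entire application is replaced.
New term:  r(r(s(r(k ⊕ k ⊕ q ⊕ r(p) ⊕ t(m, m)) ⊕ s(t(k ⊕ m ⊕ q ⊕ q, q), r(k ⊕ p), m ⊕ m ⊕ q ⊕ q ⊕ q ⊕ r(k) ⊕ r(m)) ⊕ t(t(k ⊕ m ⊕ q ⊕ q, k ⊕ m ⊕ p ⊕ q), k ⊕ k ⊕ k ⊕ q ⊕ s(m, p, k)), k ⊕ p ⊕ s(t(t(p, m), k ⊕ p ⊕ q), k ⊕ k ⊕ q ⊕ r(q) ⊕ t(m, m), k ⊕ m ⊕ m ⊕ m ⊕ q ⊕ q), q)))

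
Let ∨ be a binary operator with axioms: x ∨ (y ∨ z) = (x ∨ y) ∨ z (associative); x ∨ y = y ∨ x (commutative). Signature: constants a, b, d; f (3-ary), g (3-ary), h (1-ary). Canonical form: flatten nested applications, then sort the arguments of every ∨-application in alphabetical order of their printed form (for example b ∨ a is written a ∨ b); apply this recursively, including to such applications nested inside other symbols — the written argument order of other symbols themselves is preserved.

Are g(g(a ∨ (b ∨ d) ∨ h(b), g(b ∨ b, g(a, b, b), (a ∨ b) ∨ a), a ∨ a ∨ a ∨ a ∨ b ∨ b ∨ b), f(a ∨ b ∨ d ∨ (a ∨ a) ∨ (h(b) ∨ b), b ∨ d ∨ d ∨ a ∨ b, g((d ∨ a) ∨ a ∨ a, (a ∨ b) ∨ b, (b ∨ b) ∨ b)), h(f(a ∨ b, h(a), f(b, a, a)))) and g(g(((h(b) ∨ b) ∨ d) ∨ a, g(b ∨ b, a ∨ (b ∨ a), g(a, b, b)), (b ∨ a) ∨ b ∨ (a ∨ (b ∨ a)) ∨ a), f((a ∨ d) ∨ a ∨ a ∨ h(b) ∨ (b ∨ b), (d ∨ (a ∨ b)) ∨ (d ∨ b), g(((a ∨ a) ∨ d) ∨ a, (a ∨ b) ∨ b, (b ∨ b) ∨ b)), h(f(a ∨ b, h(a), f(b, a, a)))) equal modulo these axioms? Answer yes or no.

Left:  g(g(a ∨ (b ∨ d) ∨ h(b), g(b ∨ b, g(a, b, b), (a ∨ b) ∨ a), a ∨ a ∨ a ∨ a ∨ b ∨ b ∨ b), f(a ∨ b ∨ d ∨ (a ∨ a) ∨ (h(b) ∨ b), b ∨ d ∨ d ∨ a ∨ b, g((d ∨ a) ∨ a ∨ a, (a ∨ b) ∨ b, (b ∨ b) ∨ b)), h(f(a ∨ b, h(a), f(b, a, a))))
  Descend into:  a ∨ b ∨ d ∨ (a ∨ a) ∨ (h(b) ∨ b)
  Un-nest:  a ∨ b ∨ d ∨ a ∨ a ∨ h(b) ∨ b
  Sort:  a ∨ a ∨ a ∨ b ∨ b ∨ d ∨ h(b)
  Put back:  g(g(a ∨ b ∨ d ∨ h(b), g(b ∨ b, g(a, b, b), a ∨ a ∨ b), a ∨ a ∨ a ∨ a ∨ b ∨ b ∨ b), f(a ∨ a ∨ a ∨ b ∨ b ∨ d ∨ h(b), a ∨ b ∨ b ∨ d ∨ d, g(a ∨ a ∨ a ∨ d, a ∨ b ∨ b, b ∨ b ∨ b)), h(f(a ∨ b, h(a), f(b, a, a))))
Right:  g(g(((h(b) ∨ b) ∨ d) ∨ a, g(b ∨ b, a ∨ (b ∨ a), g(a, b, b)), (b ∨ a) ∨ b ∨ (a ∨ (b ∨ a)) ∨ a), f((a ∨ d) ∨ a ∨ a ∨ h(b) ∨ (b ∨ b), (d ∨ (a ∨ b)) ∨ (d ∨ b), g(((a ∨ a) ∨ d) ∨ a, (a ∨ b) ∨ b, (b ∨ b) ∨ b)), h(f(a ∨ b, h(a), f(b, a, a))))
  Descend into:  (a ∨ d) ∨ a ∨ a ∨ h(b) ∨ (b ∨ b)
  Merge nested applications:  a ∨ d ∨ a ∨ a ∨ h(b) ∨ b ∨ b
  Order the arguments:  a ∨ a ∨ a ∨ b ∨ b ∨ d ∨ h(b)
  Put back:  g(g(a ∨ b ∨ d ∨ h(b), g(b ∨ b, a ∨ a ∨ b, g(a, b, b)), a ∨ a ∨ a ∨ a ∨ b ∨ b ∨ b), f(a ∨ a ∨ a ∨ b ∨ b ∨ d ∨ h(b), a ∨ b ∨ b ∨ d ∨ d, g(a ∨ a ∨ a ∨ d, a ∨ b ∨ b, b ∨ b ∨ b)), h(f(a ∨ b, h(a), f(b, a, a))))

Answer: no — g(g(a ∨ b ∨ d ∨ h(b), g(b ∨ b, g(a, b, b), a ∨ a ∨ b), a ∨ a ∨ a ∨ a ∨ b ∨ b ∨ b), f(a ∨ a ∨ a ∨ b ∨ b ∨ d ∨ h(b), a ∨ b ∨ b ∨ d ∨ d, g(a ∨ a ∨ a ∨ d, a ∨ b ∨ b, b ∨ b ∨ b)), h(f(a ∨ b, h(a), f(b, a, a)))) vs g(g(a ∨ b ∨ d ∨ h(b), g(b ∨ b, a ∨ a ∨ b, g(a, b, b)), a ∨ a ∨ a ∨ a ∨ b ∨ b ∨ b), f(a ∨ a ∨ a ∨ b ∨ b ∨ d ∨ h(b), a ∨ b ∨ b ∨ d ∨ d, g(a ∨ a ∨ a ∨ d, a ∨ b ∨ b, b ∨ b ∨ b)), h(f(a ∨ b, h(a), f(b, a, a))))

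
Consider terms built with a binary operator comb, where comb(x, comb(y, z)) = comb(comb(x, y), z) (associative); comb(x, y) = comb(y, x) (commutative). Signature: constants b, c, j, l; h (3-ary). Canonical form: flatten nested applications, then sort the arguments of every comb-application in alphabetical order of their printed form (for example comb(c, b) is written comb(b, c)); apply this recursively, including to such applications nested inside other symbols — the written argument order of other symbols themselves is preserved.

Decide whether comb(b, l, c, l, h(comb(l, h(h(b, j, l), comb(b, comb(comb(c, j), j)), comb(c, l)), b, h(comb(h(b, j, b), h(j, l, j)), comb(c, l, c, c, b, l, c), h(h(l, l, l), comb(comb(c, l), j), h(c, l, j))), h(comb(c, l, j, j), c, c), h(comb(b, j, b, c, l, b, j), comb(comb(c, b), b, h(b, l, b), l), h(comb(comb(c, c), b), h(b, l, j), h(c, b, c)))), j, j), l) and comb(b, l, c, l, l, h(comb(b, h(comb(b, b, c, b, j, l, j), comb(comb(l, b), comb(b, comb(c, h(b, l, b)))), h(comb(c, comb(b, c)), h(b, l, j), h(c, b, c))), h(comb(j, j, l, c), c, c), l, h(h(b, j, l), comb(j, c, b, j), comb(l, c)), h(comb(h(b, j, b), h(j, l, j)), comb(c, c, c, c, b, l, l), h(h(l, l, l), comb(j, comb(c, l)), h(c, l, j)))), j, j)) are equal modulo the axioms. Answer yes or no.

Left:  comb(b, l, c, l, h(comb(l, h(h(b, j, l), comb(b, comb(comb(c, j), j)), comb(c, l)), b, h(comb(h(b, j, b), h(j, l, j)), comb(c, l, c, c, b, l, c), h(h(l, l, l), comb(comb(c, l), j), h(c, l, j))), h(comb(c, l, j, j), c, c), h(comb(b, j, b, c, l, b, j), comb(comb(c, b), b, h(b, l, b), l), h(comb(comb(c, c), b), h(b, l, j), h(c, b, c)))), j, j), l)
  Canonicalize subterm:  h(comb(l, h(h(b, j, l), comb(b, comb(comb(c, j), j)), comb(c, l)), b, h(comb(h(b, j, b), h(j, l, j)), comb(c, l, c, c, b, l, c), h(h(l, l, l), comb(comb(c, l), j), h(c, l, j))), h(comb(c, l, j, j), c, c), h(comb(b, j, b, c, l, b, j), comb(comb(c, b), b, h(b, l, b), l), h(comb(comb(c, c), b), h(b, l, j), h(c, b, c)))), j, j)  →  h(comb(b, h(comb(b, b, b, c, j, j, l), comb(b, b, c, h(b, l, b), l), h(comb(b, c, c), h(b, l, j), h(c, b, c))), h(comb(c, j, j, l), c, c), h(comb(h(b, j, b), h(j, l, j)), comb(b, c, c, c, c, l, l), h(h(l, l, l), comb(c, j, l), h(c, l, j))), h(h(b, j, l), comb(b, c, j, j), comb(c, l)), l), j, j)
  Order the arguments:  comb(b, c, h(comb(b, h(comb(b, b, b, c, j, j, l), comb(b, b, c, h(b, l, b), l), h(comb(b, c, c), h(b, l, j), h(c, b, c))), h(comb(c, j, j, l), c, c), h(comb(h(b, j, b), h(j, l, j)), comb(b, c, c, c, c, l, l), h(h(l, l, l), comb(c, j, l), h(c, l, j))), h(h(b, j, l), comb(b, c, j, j), comb(c, l)), l), j, j), l, l, l)
Right:  comb(b, l, c, l, l, h(comb(b, h(comb(b, b, c, b, j, l, j), comb(comb(l, b), comb(b, comb(c, h(b, l, b)))), h(comb(c, comb(b, c)), h(b, l, j), h(c, b, c))), h(comb(j, j, l, c), c, c), l, h(h(b, j, l), comb(j, c, b, j), comb(l, c)), h(comb(h(b, j, b), h(j, l, j)), comb(c, c, c, c, b, l, l), h(h(l, l, l), comb(j, comb(c, l)), h(c, l, j)))), j, j))
  Simplify inside:  h(comb(b, h(comb(b, b, c, b, j, l, j), comb(comb(l, b), comb(b, comb(c, h(b, l, b)))), h(comb(c, comb(b, c)), h(b, l, j), h(c, b, c))), h(comb(j, j, l, c), c, c), l, h(h(b, j, l), comb(j, c, b, j), comb(l, c)), h(comb(h(b, j, b), h(j, l, j)), comb(c, c, c, c, b, l, l), h(h(l, l, l), comb(j, comb(c, l)), h(c, l, j)))), j, j)  →  h(comb(b, h(comb(b, b, b, c, j, j, l), comb(b, b, c, h(b, l, b), l), h(comb(b, c, c), h(b, l, j), h(c, b, c))), h(comb(c, j, j, l), c, c), h(comb(h(b, j, b), h(j, l, j)), comb(b, c, c, c, c, l, l), h(h(l, l, l), comb(c, j, l), h(c, l, j))), h(h(b, j, l), comb(b, c, j, j), comb(c, l)), l), j, j)
  Sort:  comb(b, c, h(comb(b, h(comb(b, b, b, c, j, j, l), comb(b, b, c, h(b, l, b), l), h(comb(b, c, c), h(b, l, j), h(c, b, c))), h(comb(c, j, j, l), c, c), h(comb(h(b, j, b), h(j, l, j)), comb(b, c, c, c, c, l, l), h(h(l, l, l), comb(c, j, l), h(c, l, j))), h(h(b, j, l), comb(b, c, j, j), comb(c, l)), l), j, j), l, l, l)

Answer: yes — both canonical forms are comb(b, c, h(comb(b, h(comb(b, b, b, c, j, j, l), comb(b, b, c, h(b, l, b), l), h(comb(b, c, c), h(b, l, j), h(c, b, c))), h(comb(c, j, j, l), c, c), h(comb(h(b, j, b), h(j, l, j)), comb(b, c, c, c, c, l, l), h(h(l, l, l), comb(c, j, l), h(c, l, j))), h(h(b, j, l), comb(b, c, j, j), comb(c, l)), l), j, j), l, l, l)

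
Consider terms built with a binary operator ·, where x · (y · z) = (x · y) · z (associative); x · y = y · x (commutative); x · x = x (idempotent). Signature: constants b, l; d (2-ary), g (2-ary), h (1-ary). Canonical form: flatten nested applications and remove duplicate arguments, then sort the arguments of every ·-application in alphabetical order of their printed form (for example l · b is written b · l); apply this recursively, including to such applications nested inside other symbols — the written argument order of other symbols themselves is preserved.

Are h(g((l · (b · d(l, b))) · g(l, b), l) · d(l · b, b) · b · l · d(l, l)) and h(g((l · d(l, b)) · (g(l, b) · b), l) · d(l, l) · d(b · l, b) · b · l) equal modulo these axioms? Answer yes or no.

Answer: yes — both canonical forms are h(b · d(b · l, b) · d(l, l) · g(b · d(l, b) · g(l, b) · l, l) · l)

Derivation:
Left:  h(g((l · (b · d(l, b))) · g(l, b), l) · d(l · b, b) · b · l · d(l, l))
  Focus inside:  g((l · (b · d(l, b))) · g(l, b), l) · d(l · b, b) · b · l · d(l, l)
  Canonicalize subterm:  g((l · (b · d(l, b))) · g(l, b), l)  →  g(b · d(l, b) · g(l, b) · l, l)
  Simplify inside:  d(l · b, b)  →  d(b · l, b)
  Sort:  b · d(b · l, b) · d(l, l) · g(b · d(l, b) · g(l, b) · l, l) · l
  Reassemble:  h(b · d(b · l, b) · d(l, l) · g(b · d(l, b) · g(l, b) · l, l) · l)
Right:  h(g((l · d(l, b)) · (g(l, b) · b), l) · d(l, l) · d(b · l, b) · b · l)
  Descend into:  g((l · d(l, b)) · (g(l, b) · b), l) · d(l, l) · d(b · l, b) · b · l
  Simplify inside:  g((l · d(l, b)) · (g(l, b) · b), l)  →  g(b · d(l, b) · g(l, b) · l, l)
  Sort:  b · d(b · l, b) · d(l, l) · g(b · d(l, b) · g(l, b) · l, l) · l
  Put back:  h(b · d(b · l, b) · d(l, l) · g(b · d(l, b) · g(l, b) · l, l) · l)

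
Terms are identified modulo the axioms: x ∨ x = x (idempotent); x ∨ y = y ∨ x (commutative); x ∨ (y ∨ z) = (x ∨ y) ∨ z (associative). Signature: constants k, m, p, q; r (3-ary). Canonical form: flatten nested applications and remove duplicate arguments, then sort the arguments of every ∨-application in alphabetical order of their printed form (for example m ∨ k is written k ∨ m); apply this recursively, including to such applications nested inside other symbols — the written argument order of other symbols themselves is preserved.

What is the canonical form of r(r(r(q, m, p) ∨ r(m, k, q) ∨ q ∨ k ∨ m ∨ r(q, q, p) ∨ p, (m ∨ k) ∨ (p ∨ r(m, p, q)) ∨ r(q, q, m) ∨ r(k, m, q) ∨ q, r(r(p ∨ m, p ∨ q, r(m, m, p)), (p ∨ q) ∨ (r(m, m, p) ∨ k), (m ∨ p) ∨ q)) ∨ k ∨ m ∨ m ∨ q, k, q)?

Answer: r(k ∨ m ∨ q ∨ r(k ∨ m ∨ p ∨ q ∨ r(m, k, q) ∨ r(q, m, p) ∨ r(q, q, p), k ∨ m ∨ p ∨ q ∨ r(k, m, q) ∨ r(m, p, q) ∨ r(q, q, m), r(r(m ∨ p, p ∨ q, r(m, m, p)), k ∨ p ∨ q ∨ r(m, m, p), m ∨ p ∨ q)), k, q)

Derivation:
Focus inside:  r(r(q, m, p) ∨ r(m, k, q) ∨ q ∨ k ∨ m ∨ r(q, q, p) ∨ p, (m ∨ k) ∨ (p ∨ r(m, p, q)) ∨ r(q, q, m) ∨ r(k, m, q) ∨ q, r(r(p ∨ m, p ∨ q, r(m, m, p)), (p ∨ q) ∨ (r(m, m, p) ∨ k), (m ∨ p) ∨ q)) ∨ k ∨ m ∨ m ∨ q
Simplify inside:  r(r(q, m, p) ∨ r(m, k, q) ∨ q ∨ k ∨ m ∨ r(q, q, p) ∨ p, (m ∨ k) ∨ (p ∨ r(m, p, q)) ∨ r(q, q, m) ∨ r(k, m, q) ∨ q, r(r(p ∨ m, p ∨ q, r(m, m, p)), (p ∨ q) ∨ (r(m, m, p) ∨ k), (m ∨ p) ∨ q))  →  r(k ∨ m ∨ p ∨ q ∨ r(m, k, q) ∨ r(q, m, p) ∨ r(q, q, p), k ∨ m ∨ p ∨ q ∨ r(k, m, q) ∨ r(m, p, q) ∨ r(q, q, m), r(r(m ∨ p, p ∨ q, r(m, m, p)), k ∨ p ∨ q ∨ r(m, m, p), m ∨ p ∨ q))
Idempotence:  drop duplicate m
Sort:  k ∨ m ∨ q ∨ r(k ∨ m ∨ p ∨ q ∨ r(m, k, q) ∨ r(q, m, p) ∨ r(q, q, p), k ∨ m ∨ p ∨ q ∨ r(k, m, q) ∨ r(m, p, q) ∨ r(q, q, m), r(r(m ∨ p, p ∨ q, r(m, m, p)), k ∨ p ∨ q ∨ r(m, m, p), m ∨ p ∨ q))
Put back:  r(k ∨ m ∨ q ∨ r(k ∨ m ∨ p ∨ q ∨ r(m, k, q) ∨ r(q, m, p) ∨ r(q, q, p), k ∨ m ∨ p ∨ q ∨ r(k, m, q) ∨ r(m, p, q) ∨ r(q, q, m), r(r(m ∨ p, p ∨ q, r(m, m, p)), k ∨ p ∨ q ∨ r(m, m, p), m ∨ p ∨ q)), k, q)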